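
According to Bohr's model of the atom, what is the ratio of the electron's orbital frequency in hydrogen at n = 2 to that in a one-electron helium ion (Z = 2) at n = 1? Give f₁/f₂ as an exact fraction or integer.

f ∝ Z^2 · n^-3
f₁/f₂ = (1/2)^2 · (2/1)^-3 = 1/32

1/32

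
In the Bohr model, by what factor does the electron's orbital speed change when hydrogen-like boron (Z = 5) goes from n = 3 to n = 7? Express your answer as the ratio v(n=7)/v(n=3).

3/7

v ∝ Z^1 · n^-1; with Z fixed, v ∝ n^-1.
v(n=7)/v(n=3) = (7/3)^-1 = 3/7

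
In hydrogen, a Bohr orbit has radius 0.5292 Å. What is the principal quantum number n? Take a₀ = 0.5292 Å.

1

r_n = n²a₀/Z ⇒ n² = rZ/a₀ = 0.5292 × 1 / 0.5292 ≈ 1.00
n = 1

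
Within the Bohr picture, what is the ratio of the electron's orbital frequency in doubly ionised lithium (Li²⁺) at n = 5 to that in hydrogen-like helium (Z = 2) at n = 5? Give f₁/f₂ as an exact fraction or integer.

9/4

f ∝ Z^2 · n^-3
f₁/f₂ = (3/2)^2 · (5/5)^-3 = 9/4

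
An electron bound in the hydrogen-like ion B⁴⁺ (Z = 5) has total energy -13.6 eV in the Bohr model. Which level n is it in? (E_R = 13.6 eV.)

5

E_n = −E_R Z²/n² ⇒ n² = E_R Z²/(−E_n) = 13.6 × 5² / 13.6 ≈ 25.00
n = 5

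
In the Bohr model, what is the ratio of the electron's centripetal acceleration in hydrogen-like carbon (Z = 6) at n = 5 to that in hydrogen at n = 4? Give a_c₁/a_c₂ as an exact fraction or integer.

55296/625

a_c ∝ Z^3 · n^-4
a_c₁/a_c₂ = (6/1)^3 · (5/4)^-4 = 55296/625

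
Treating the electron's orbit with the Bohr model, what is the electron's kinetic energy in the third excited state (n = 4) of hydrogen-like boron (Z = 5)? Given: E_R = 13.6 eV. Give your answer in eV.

For a Coulomb orbit the virial theorem gives K = −E_n.
E_n = −E_R·Z²/n², so K = E_R·Z²/n² = 13.6 × 5²/4² = 21.2 eV

21.2 eV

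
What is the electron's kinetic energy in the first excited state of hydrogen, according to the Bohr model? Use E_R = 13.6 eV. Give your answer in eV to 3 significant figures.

For a Coulomb orbit the virial theorem gives K = −E_n.
E_n = −E_R·Z²/n², so K = E_R·Z²/n² = 13.6 × 1²/2² = 3.40 eV

3.40 eV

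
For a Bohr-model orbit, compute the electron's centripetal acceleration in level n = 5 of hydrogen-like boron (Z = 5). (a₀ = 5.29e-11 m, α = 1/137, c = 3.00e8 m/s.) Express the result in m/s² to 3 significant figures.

r = n²a₀/Z = 2.64e-10 m, v = Zαc/n = 2.19e6 m/s
a = v²/r = (2.19e6)² / 2.64e-10 = 1.81e22 m/s²

1.81e22 m/s²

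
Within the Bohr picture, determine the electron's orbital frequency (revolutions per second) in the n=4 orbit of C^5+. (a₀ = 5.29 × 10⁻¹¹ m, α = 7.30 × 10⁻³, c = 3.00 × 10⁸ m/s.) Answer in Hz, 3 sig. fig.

3.71 × 10¹⁵ Hz

r = n²a₀/Z = 1.41 × 10⁻¹⁰ m, v = Zαc/n = 3.29 × 10⁶ m/s
f = v/(2πr) = 3.71 × 10¹⁵ Hz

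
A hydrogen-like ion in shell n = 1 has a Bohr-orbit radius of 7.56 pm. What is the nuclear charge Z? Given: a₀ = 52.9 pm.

7

r_n = n²a₀/Z ⇒ Z = n²a₀/r = 1² × 52.9 / 7.56 ≈ 7.00
Z = 7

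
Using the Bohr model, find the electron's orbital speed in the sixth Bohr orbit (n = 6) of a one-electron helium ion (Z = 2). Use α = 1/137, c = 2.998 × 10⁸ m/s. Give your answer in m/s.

v_n = Zαc/n = 2 × 0.007299 × 2.998 × 10⁸ / 6
    = 7.294 × 10⁵ m/s

7.294 × 10⁵ m/s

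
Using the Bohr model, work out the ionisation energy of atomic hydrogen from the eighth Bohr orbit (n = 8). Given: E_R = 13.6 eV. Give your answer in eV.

E_n = −E_R·Z²/n² = −13.6 × 1²/8² eV = -0.212 eV
Ionisation energy = −E_n = 0.212 eV

0.212 eV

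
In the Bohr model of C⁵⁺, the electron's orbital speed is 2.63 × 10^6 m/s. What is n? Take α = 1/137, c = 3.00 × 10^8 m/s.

v_n = Zαc/n ⇒ n = Zαc/v = 6 × 0.00730 × 3.00 × 10^8 / 2.63 × 10^6 ≈ 5.00
n = 5

5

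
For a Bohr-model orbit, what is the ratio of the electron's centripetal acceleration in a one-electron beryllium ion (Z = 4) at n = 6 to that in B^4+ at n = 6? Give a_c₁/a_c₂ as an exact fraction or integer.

a_c ∝ Z^3 · n^-4
a_c₁/a_c₂ = (4/5)^3 · (6/6)^-4 = 64/125

64/125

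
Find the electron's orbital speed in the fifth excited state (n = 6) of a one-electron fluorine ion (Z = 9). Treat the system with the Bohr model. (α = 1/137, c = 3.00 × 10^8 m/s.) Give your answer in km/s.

v_n = Zαc/n = 9 × 0.00730 × 3.00 × 10^8 / 6
    = 3280 km/s

3280 km/s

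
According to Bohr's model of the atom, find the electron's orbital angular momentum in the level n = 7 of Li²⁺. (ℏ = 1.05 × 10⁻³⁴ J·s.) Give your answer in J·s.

L_n = nℏ = 7 × 1.05 × 10⁻³⁴ = 7.35 × 10⁻³⁴ J·s

7.35 × 10⁻³⁴ J·s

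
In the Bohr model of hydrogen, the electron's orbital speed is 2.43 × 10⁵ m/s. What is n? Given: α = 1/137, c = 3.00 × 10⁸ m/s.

v_n = Zαc/n ⇒ n = Zαc/v = 1 × 0.00730 × 3.00 × 10⁸ / 2.43 × 10⁵ ≈ 9.01
n = 9

9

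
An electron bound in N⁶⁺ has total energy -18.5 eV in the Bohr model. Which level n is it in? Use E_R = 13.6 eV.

E_n = −E_R Z²/n² ⇒ n² = E_R Z²/(−E_n) = 13.6 × 7² / 18.5 ≈ 36.02
n = 6

6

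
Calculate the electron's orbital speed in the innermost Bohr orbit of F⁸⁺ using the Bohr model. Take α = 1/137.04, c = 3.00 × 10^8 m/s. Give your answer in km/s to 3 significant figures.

v_n = Zαc/n = 9 × 0.00730 × 3.00 × 10^8 / 1
    = 1.97 × 10^4 km/s

1.97 × 10^4 km/s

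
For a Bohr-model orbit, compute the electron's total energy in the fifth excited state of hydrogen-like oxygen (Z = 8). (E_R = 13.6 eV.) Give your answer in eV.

E_n = −E_R·Z²/n² = −13.6 × 8²/6² = -24.2 eV

-24.2 eV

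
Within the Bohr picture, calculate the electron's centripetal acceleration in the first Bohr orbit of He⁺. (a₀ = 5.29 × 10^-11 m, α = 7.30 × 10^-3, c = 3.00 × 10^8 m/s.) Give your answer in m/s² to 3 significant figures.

r = n²a₀/Z = 2.65 × 10^-11 m, v = Zαc/n = 4.38 × 10^6 m/s
a = v²/r = (4.38 × 10^6)² / 2.65 × 10^-11 = 7.25 × 10^23 m/s²

7.25 × 10^23 m/s²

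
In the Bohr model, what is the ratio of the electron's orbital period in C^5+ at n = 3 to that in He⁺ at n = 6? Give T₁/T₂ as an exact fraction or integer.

T ∝ Z^-2 · n^3
T₁/T₂ = (6/2)^-2 · (3/6)^3 = 1/72

1/72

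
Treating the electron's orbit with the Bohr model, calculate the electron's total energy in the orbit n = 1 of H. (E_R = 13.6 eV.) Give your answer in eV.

E_n = −E_R·Z²/n² = −13.6 × 1²/1² = -13.6 eV

-13.6 eV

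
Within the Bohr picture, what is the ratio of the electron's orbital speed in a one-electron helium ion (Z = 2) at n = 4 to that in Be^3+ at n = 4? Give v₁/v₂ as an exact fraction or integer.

v ∝ Z^1 · n^-1
v₁/v₂ = (2/4)^1 · (4/4)^-1 = 1/2

1/2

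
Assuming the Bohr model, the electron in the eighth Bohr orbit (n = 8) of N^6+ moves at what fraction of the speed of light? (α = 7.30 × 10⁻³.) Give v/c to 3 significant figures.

0.00639

v_n = Zαc/n, so v/c = Zα/n = 7 × 0.00730 / 8 = 0.00639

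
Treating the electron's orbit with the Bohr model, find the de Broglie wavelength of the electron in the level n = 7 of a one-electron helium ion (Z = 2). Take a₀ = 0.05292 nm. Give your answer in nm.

1.164 nm

The Bohr quantisation condition is nλ = 2πr_n.
r_n = n²a₀/Z = 1.297 nm
λ = 2πr_n/n = 2π·1.297/7 = 1.164 nm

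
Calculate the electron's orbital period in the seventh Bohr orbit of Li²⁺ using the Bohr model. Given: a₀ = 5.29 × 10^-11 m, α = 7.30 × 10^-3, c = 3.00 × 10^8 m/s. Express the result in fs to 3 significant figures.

5.78 fs

r = n²a₀/Z = 7²·5.29 × 10^-11/3 = 8.64 × 10^-10 m
v = Zαc/n = 3·0.00730·3.00 × 10^8/7 = 9.39 × 10^5 m/s
T = 2πr/v = 5.78 × 10^-15 s = 5.78 fs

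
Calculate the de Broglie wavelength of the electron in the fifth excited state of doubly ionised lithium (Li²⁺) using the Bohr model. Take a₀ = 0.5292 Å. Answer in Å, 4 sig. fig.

6.650 Å

The Bohr quantisation condition is nλ = 2πr_n.
r_n = n²a₀/Z = 6.350 Å
λ = 2πr_n/n = 2π·6.350/6 = 6.650 Å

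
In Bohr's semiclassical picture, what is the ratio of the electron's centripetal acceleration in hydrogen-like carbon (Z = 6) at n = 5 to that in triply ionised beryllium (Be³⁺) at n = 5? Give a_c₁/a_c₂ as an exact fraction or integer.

a_c ∝ Z^3 · n^-4
a_c₁/a_c₂ = (6/4)^3 · (5/5)^-4 = 27/8

27/8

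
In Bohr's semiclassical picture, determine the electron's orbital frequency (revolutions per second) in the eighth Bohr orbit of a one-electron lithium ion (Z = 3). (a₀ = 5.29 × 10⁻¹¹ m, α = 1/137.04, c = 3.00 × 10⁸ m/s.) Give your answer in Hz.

r = n²a₀/Z = 1.13 × 10⁻⁹ m, v = Zαc/n = 8.21 × 10⁵ m/s
f = v/(2πr) = 1.16 × 10¹⁴ Hz

1.16 × 10¹⁴ Hz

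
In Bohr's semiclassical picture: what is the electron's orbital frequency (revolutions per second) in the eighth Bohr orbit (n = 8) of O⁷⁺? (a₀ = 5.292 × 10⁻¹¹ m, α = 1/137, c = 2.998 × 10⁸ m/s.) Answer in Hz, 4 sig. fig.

8.227 × 10¹⁴ Hz

r = n²a₀/Z = 4.234 × 10⁻¹⁰ m, v = Zαc/n = 2.188 × 10⁶ m/s
f = v/(2πr) = 8.227 × 10¹⁴ Hz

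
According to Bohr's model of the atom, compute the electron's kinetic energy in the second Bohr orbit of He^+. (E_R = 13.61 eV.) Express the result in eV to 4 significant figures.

For a Coulomb orbit the virial theorem gives K = −E_n.
E_n = −E_R·Z²/n², so K = E_R·Z²/n² = 13.61 × 2²/2² = 13.61 eV

13.61 eV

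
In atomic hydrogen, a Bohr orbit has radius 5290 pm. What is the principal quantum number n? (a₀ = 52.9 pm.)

10

r_n = n²a₀/Z ⇒ n² = rZ/a₀ = 5290 × 1 / 52.9 ≈ 100.00
n = 10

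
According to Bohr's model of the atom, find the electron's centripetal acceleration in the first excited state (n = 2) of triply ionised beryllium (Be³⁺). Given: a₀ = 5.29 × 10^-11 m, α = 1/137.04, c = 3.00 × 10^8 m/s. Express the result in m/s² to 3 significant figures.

3.62 × 10^23 m/s²

r = n²a₀/Z = 5.29 × 10^-11 m, v = Zαc/n = 4.38 × 10^6 m/s
a = v²/r = (4.38 × 10^6)² / 5.29 × 10^-11 = 3.62 × 10^23 m/s²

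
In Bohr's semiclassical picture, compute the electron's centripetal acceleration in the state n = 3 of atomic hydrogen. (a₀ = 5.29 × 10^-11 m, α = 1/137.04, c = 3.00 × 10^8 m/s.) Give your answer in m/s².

1.12 × 10^21 m/s²

r = n²a₀/Z = 4.76 × 10^-10 m, v = Zαc/n = 7.30 × 10^5 m/s
a = v²/r = (7.30 × 10^5)² / 4.76 × 10^-10 = 1.12 × 10^21 m/s²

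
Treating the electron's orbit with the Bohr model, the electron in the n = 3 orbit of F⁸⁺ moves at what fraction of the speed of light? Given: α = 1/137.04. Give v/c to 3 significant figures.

v_n = Zαc/n, so v/c = Zα/n = 9 × 0.00730 / 3 = 0.0219

0.0219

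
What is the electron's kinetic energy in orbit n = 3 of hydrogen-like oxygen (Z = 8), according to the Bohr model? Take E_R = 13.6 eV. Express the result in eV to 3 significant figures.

96.7 eV

For a Coulomb orbit the virial theorem gives K = −E_n.
E_n = −E_R·Z²/n², so K = E_R·Z²/n² = 13.6 × 8²/3² = 96.7 eV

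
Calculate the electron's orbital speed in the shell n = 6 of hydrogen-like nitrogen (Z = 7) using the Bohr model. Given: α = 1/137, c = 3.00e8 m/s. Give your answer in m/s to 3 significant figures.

v_n = Zαc/n = 7 × 0.00730 × 3.00e8 / 6
    = 2.55e6 m/s

2.55e6 m/s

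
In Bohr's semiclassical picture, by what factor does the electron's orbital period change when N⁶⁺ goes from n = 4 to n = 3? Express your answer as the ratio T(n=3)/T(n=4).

27/64

T ∝ Z^-2 · n^3; with Z fixed, T ∝ n^3.
T(n=3)/T(n=4) = (3/4)^3 = 27/64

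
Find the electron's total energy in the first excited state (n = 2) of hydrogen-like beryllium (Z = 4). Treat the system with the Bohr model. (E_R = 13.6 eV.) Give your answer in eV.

-54.4 eV

E_n = −E_R·Z²/n² = −13.6 × 4²/2² = -54.4 eV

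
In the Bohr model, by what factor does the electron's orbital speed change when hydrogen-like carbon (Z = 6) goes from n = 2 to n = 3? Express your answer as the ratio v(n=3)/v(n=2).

2/3

v ∝ Z^1 · n^-1; with Z fixed, v ∝ n^-1.
v(n=3)/v(n=2) = (3/2)^-1 = 2/3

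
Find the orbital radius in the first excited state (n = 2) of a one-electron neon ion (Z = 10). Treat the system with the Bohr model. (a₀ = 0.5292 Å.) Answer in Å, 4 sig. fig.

0.2117 Å

r_n = n²a₀/Z = 2² × 0.5292 / 10
    = 4 × 0.5292 / 10 = 0.2117 Å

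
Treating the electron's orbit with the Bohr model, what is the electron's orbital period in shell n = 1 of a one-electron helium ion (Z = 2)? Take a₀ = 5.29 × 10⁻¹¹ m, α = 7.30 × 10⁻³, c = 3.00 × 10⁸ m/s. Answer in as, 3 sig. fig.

37.9 as

r = n²a₀/Z = 1²·5.29 × 10⁻¹¹/2 = 2.65 × 10⁻¹¹ m
v = Zαc/n = 2·0.00730·3.00 × 10⁸/1 = 4.38 × 10⁶ m/s
T = 2πr/v = 3.79 × 10⁻¹⁷ s = 37.9 as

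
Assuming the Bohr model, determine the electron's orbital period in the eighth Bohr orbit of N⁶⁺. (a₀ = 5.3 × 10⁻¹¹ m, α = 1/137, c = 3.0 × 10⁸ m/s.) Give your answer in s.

r = n²a₀/Z = 8²·5.3 × 10⁻¹¹/7 = 4.8 × 10⁻¹⁰ m
v = Zαc/n = 7·0.0073·3.0 × 10⁸/8 = 1.9 × 10⁶ m/s
T = 2πr/v = 1.6 × 10⁻¹⁵ s

1.6 × 10⁻¹⁵ s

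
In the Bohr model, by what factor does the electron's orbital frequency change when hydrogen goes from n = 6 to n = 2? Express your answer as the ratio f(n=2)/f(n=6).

27

f ∝ Z^2 · n^-3; with Z fixed, f ∝ n^-3.
f(n=2)/f(n=6) = (2/6)^-3 = 27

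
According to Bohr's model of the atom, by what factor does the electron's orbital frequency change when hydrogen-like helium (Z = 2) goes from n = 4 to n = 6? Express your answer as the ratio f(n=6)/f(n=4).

f ∝ Z^2 · n^-3; with Z fixed, f ∝ n^-3.
f(n=6)/f(n=4) = (6/4)^-3 = 8/27

8/27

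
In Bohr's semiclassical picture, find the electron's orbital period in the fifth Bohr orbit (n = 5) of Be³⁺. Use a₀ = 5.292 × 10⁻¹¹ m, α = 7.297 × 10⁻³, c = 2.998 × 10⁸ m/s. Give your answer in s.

r = n²a₀/Z = 5²·5.292 × 10⁻¹¹/4 = 3.308 × 10⁻¹⁰ m
v = Zαc/n = 4·0.007297·2.998 × 10⁸/5 = 1.750 × 10⁶ m/s
T = 2πr/v = 1.187 × 10⁻¹⁵ s

1.187 × 10⁻¹⁵ s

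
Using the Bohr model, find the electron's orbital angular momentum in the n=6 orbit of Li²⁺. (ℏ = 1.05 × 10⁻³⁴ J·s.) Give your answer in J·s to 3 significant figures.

6.30 × 10⁻³⁴ J·s

L_n = nℏ = 6 × 1.05 × 10⁻³⁴ = 6.30 × 10⁻³⁴ J·s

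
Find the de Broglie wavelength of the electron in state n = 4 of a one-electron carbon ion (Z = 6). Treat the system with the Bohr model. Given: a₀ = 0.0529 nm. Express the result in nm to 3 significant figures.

The Bohr quantisation condition is nλ = 2πr_n.
r_n = n²a₀/Z = 0.141 nm
λ = 2πr_n/n = 2π·0.141/4 = 0.222 nm

0.222 nm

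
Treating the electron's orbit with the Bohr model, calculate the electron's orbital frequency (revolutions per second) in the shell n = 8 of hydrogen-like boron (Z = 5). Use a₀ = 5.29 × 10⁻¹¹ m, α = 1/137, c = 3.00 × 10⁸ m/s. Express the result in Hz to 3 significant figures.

r = n²a₀/Z = 6.77 × 10⁻¹⁰ m, v = Zαc/n = 1.37 × 10⁶ m/s
f = v/(2πr) = 3.22 × 10¹⁴ Hz

3.22 × 10¹⁴ Hz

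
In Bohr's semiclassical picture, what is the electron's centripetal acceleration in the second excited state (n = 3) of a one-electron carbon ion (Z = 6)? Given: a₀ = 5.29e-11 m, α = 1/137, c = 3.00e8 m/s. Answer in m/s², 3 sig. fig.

r = n²a₀/Z = 7.94e-11 m, v = Zαc/n = 4.38e6 m/s
a = v²/r = (4.38e6)² / 7.94e-11 = 2.42e23 m/s²

2.42e23 m/s²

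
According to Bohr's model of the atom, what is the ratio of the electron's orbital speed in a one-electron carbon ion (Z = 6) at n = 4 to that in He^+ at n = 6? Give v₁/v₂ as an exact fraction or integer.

v ∝ Z^1 · n^-1
v₁/v₂ = (6/2)^1 · (4/6)^-1 = 9/2

9/2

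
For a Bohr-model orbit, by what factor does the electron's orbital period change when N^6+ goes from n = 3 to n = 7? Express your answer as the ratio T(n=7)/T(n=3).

T ∝ Z^-2 · n^3; with Z fixed, T ∝ n^3.
T(n=7)/T(n=3) = (7/3)^3 = 343/27

343/27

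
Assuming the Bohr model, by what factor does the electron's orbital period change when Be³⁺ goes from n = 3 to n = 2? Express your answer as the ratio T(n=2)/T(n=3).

T ∝ Z^-2 · n^3; with Z fixed, T ∝ n^3.
T(n=2)/T(n=3) = (2/3)^3 = 8/27

8/27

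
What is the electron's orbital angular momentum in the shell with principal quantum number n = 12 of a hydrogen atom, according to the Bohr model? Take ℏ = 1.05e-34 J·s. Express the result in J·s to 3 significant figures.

1.26e-33 J·s

L_n = nℏ = 12 × 1.05e-34 = 1.26e-33 J·s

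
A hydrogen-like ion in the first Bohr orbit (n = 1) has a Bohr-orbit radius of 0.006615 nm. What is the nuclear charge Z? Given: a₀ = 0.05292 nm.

r_n = n²a₀/Z ⇒ Z = n²a₀/r = 1² × 0.05292 / 0.006615 ≈ 8.00
Z = 8

8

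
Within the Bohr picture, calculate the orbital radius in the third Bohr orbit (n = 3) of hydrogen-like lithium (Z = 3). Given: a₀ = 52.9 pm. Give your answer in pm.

159 pm

r_n = n²a₀/Z = 3² × 52.9 / 3
    = 9 × 52.9 / 3 = 159 pm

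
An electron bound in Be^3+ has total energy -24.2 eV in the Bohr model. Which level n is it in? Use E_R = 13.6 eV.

3

E_n = −E_R Z²/n² ⇒ n² = E_R Z²/(−E_n) = 13.6 × 4² / 24.2 ≈ 8.99
n = 3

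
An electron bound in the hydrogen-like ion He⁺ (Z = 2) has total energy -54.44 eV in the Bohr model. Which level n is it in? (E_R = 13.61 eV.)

1

E_n = −E_R Z²/n² ⇒ n² = E_R Z²/(−E_n) = 13.61 × 2² / 54.44 ≈ 1.00
n = 1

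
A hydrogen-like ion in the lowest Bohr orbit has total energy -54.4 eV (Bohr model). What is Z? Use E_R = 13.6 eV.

2

E_n = −E_R Z²/n² ⇒ Z² = −E_n n²/E_R = 54.4 × 1² / 13.6 ≈ 4.00
Z = 2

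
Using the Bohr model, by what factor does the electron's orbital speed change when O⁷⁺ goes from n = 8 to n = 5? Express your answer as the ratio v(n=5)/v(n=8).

v ∝ Z^1 · n^-1; with Z fixed, v ∝ n^-1.
v(n=5)/v(n=8) = (5/8)^-1 = 8/5

8/5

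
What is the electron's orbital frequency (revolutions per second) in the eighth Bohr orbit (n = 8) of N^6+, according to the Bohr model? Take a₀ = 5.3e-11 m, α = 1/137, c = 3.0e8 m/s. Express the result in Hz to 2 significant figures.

6.3e14 Hz

r = n²a₀/Z = 4.8e-10 m, v = Zαc/n = 1.9e6 m/s
f = v/(2πr) = 6.3e14 Hz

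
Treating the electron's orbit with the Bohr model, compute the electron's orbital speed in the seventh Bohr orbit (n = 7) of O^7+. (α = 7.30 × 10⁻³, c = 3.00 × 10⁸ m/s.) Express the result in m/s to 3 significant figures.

2.50 × 10⁶ m/s

v_n = Zαc/n = 8 × 0.00730 × 3.00 × 10⁸ / 7
    = 2.50 × 10⁶ m/s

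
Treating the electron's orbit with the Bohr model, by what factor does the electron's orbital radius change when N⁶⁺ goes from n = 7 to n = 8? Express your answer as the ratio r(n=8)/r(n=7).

r ∝ Z^-1 · n^2; with Z fixed, r ∝ n^2.
r(n=8)/r(n=7) = (8/7)^2 = 64/49

64/49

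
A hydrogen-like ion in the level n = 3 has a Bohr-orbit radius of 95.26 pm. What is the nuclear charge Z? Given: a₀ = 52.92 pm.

5

r_n = n²a₀/Z ⇒ Z = n²a₀/r = 3² × 52.92 / 95.26 ≈ 5.00
Z = 5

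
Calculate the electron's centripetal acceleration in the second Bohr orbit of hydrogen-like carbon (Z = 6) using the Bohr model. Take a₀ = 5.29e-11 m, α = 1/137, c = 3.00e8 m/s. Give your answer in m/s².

1.22e24 m/s²

r = n²a₀/Z = 3.53e-11 m, v = Zαc/n = 6.57e6 m/s
a = v²/r = (6.57e6)² / 3.53e-11 = 1.22e24 m/s²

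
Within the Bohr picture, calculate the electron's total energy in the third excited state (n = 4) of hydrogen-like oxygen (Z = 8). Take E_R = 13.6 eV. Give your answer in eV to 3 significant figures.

E_n = −E_R·Z²/n² = −13.6 × 8²/4² = -54.4 eV

-54.4 eV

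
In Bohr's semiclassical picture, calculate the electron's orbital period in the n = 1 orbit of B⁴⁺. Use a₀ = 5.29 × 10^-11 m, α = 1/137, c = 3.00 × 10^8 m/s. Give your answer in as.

6.07 as

r = n²a₀/Z = 1²·5.29 × 10^-11/5 = 1.06 × 10^-11 m
v = Zαc/n = 5·0.00730·3.00 × 10^8/1 = 1.09 × 10^7 m/s
T = 2πr/v = 6.07 × 10^-18 s = 6.07 as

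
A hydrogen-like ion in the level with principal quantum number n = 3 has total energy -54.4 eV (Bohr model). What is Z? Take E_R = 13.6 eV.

6

E_n = −E_R Z²/n² ⇒ Z² = −E_n n²/E_R = 54.4 × 3² / 13.6 ≈ 36.00
Z = 6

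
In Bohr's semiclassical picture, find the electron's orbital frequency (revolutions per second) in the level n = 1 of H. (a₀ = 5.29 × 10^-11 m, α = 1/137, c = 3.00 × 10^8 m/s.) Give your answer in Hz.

6.59 × 10^15 Hz

r = n²a₀/Z = 5.29 × 10^-11 m, v = Zαc/n = 2.19 × 10^6 m/s
f = v/(2πr) = 6.59 × 10^15 Hz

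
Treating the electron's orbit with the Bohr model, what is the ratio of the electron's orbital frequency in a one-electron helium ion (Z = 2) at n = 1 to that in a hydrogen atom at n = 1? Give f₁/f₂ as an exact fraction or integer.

4

f ∝ Z^2 · n^-3
f₁/f₂ = (2/1)^2 · (1/1)^-3 = 4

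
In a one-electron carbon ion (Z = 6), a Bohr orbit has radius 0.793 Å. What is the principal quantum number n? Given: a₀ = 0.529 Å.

3

r_n = n²a₀/Z ⇒ n² = rZ/a₀ = 0.793 × 6 / 0.529 ≈ 8.99
n = 3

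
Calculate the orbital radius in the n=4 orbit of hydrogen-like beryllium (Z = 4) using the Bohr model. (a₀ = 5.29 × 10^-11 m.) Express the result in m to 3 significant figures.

2.12 × 10^-10 m

r_n = n²a₀/Z = 4² × 5.29 × 10^-11 / 4
    = 16 × 5.29 × 10^-11 / 4 = 2.12 × 10^-10 m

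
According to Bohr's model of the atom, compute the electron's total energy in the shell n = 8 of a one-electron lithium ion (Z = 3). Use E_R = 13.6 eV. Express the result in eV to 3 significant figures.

E_n = −E_R·Z²/n² = −13.6 × 3²/8² = -1.91 eV

-1.91 eV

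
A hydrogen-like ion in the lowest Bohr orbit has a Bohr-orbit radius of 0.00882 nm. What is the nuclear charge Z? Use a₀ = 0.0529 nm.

r_n = n²a₀/Z ⇒ Z = n²a₀/r = 1² × 0.0529 / 0.00882 ≈ 6.00
Z = 6

6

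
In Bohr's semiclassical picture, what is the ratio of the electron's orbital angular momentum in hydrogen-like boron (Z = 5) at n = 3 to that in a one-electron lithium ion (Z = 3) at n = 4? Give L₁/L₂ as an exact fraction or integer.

3/4

L = nℏ is independent of Z.
L₁/L₂ = n₁/n₂ = 3/4 = 3/4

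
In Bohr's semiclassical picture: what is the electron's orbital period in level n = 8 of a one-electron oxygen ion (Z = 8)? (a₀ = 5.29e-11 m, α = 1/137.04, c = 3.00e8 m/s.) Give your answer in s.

r = n²a₀/Z = 8²·5.29e-11/8 = 4.23e-10 m
v = Zαc/n = 8·0.00730·3.00e8/8 = 2.19e6 m/s
T = 2πr/v = 1.21e-15 s

1.21e-15 s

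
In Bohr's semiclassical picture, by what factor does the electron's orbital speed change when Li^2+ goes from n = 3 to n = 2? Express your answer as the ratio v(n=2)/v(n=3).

3/2

v ∝ Z^1 · n^-1; with Z fixed, v ∝ n^-1.
v(n=2)/v(n=3) = (2/3)^-1 = 3/2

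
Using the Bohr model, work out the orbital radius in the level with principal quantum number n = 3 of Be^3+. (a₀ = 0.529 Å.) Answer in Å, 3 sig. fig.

1.19 Å

r_n = n²a₀/Z = 3² × 0.529 / 4
    = 9 × 0.529 / 4 = 1.19 Å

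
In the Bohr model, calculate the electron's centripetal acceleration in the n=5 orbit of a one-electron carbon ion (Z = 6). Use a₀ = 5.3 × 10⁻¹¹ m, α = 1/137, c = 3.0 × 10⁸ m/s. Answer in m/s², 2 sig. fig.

r = n²a₀/Z = 2.2 × 10⁻¹⁰ m, v = Zαc/n = 2.6 × 10⁶ m/s
a = v²/r = (2.6 × 10⁶)² / 2.2 × 10⁻¹⁰ = 3.1 × 10²² m/s²

3.1 × 10²² m/s²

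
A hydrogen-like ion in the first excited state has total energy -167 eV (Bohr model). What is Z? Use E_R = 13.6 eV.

E_n = −E_R Z²/n² ⇒ Z² = −E_n n²/E_R = 167 × 2² / 13.6 ≈ 49.12
Z = 7

7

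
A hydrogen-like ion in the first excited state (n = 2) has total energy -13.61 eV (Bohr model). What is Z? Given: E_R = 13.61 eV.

2

E_n = −E_R Z²/n² ⇒ Z² = −E_n n²/E_R = 13.61 × 2² / 13.61 ≈ 4.00
Z = 2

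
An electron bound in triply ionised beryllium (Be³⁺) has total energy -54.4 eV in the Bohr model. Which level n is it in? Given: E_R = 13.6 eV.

E_n = −E_R Z²/n² ⇒ n² = E_R Z²/(−E_n) = 13.6 × 4² / 54.4 ≈ 4.00
n = 2

2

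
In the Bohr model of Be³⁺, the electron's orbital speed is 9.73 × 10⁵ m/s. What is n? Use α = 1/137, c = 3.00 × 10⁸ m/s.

9

v_n = Zαc/n ⇒ n = Zαc/v = 4 × 0.00730 × 3.00 × 10⁸ / 9.73 × 10⁵ ≈ 9.00
n = 9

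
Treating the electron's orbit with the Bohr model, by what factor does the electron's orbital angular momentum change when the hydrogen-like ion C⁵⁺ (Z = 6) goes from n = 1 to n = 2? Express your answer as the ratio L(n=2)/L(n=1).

L = nℏ depends only on n, so L ∝ n.
L(n=2)/L(n=1) = (2/1)^1 = 2

2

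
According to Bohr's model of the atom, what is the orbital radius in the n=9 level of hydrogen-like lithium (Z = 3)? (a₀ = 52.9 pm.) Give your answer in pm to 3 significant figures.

r_n = n²a₀/Z = 9² × 52.9 / 3
    = 81 × 52.9 / 3 = 1430 pm

1430 pm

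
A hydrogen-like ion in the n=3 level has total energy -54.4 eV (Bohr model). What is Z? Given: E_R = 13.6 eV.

E_n = −E_R Z²/n² ⇒ Z² = −E_n n²/E_R = 54.4 × 3² / 13.6 ≈ 36.00
Z = 6

6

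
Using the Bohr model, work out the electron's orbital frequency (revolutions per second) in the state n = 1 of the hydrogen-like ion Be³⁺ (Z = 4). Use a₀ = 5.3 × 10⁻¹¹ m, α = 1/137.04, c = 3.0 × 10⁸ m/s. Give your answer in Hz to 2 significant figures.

r = n²a₀/Z = 1.3 × 10⁻¹¹ m, v = Zαc/n = 8.8 × 10⁶ m/s
f = v/(2πr) = 1.1 × 10¹⁷ Hz

1.1 × 10¹⁷ Hz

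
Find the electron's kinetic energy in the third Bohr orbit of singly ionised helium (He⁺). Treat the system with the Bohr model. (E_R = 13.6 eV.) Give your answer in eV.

6.04 eV

For a Coulomb orbit the virial theorem gives K = −E_n.
E_n = −E_R·Z²/n², so K = E_R·Z²/n² = 13.6 × 2²/3² = 6.04 eV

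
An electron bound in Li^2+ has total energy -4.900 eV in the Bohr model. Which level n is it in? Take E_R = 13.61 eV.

5

E_n = −E_R Z²/n² ⇒ n² = E_R Z²/(−E_n) = 13.61 × 3² / 4.900 ≈ 25.00
n = 5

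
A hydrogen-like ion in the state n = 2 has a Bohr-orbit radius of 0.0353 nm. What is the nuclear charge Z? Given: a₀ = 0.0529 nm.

r_n = n²a₀/Z ⇒ Z = n²a₀/r = 2² × 0.0529 / 0.0353 ≈ 5.99
Z = 6

6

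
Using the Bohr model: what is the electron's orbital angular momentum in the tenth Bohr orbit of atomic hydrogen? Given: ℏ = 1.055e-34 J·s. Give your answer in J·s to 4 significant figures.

1.055e-33 J·s

L_n = nℏ = 10 × 1.055e-34 = 1.055e-33 J·s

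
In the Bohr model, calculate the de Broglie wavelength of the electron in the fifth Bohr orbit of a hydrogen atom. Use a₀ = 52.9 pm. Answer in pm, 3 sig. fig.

The Bohr quantisation condition is nλ = 2πr_n.
r_n = n²a₀/Z = 1320 pm
λ = 2πr_n/n = 2π·1320/5 = 1660 pm

1660 pm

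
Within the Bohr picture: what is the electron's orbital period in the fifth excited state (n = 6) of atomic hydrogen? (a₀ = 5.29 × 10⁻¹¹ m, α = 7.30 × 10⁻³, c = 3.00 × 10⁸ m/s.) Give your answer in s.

r = n²a₀/Z = 6²·5.29 × 10⁻¹¹/1 = 1.90 × 10⁻⁹ m
v = Zαc/n = 1·0.00730·3.00 × 10⁸/6 = 3.65 × 10⁵ m/s
T = 2πr/v = 3.28 × 10⁻¹⁴ s

3.28 × 10⁻¹⁴ s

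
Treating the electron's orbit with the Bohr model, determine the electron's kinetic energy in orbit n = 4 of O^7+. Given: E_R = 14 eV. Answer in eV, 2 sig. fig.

56 eV

For a Coulomb orbit the virial theorem gives K = −E_n.
E_n = −E_R·Z²/n², so K = E_R·Z²/n² = 14 × 8²/4² = 56 eV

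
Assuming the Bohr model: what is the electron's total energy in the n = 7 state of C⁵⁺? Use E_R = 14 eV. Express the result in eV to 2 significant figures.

E_n = −E_R·Z²/n² = −14 × 6²/7² = -10 eV

-10 eV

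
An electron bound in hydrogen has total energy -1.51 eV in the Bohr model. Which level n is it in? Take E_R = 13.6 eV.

3

E_n = −E_R Z²/n² ⇒ n² = E_R Z²/(−E_n) = 13.6 × 1² / 1.51 ≈ 9.01
n = 3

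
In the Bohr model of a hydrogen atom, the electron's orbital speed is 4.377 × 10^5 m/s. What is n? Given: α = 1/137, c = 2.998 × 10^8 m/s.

5

v_n = Zαc/n ⇒ n = Zαc/v = 1 × 0.007299 × 2.998 × 10^8 / 4.377 × 10^5 ≈ 5.00
n = 5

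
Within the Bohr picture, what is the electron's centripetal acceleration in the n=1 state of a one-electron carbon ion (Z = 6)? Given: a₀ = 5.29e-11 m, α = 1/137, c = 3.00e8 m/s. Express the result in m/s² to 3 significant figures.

r = n²a₀/Z = 8.82e-12 m, v = Zαc/n = 1.31e7 m/s
a = v²/r = (1.31e7)² / 8.82e-12 = 1.96e25 m/s²

1.96e25 m/s²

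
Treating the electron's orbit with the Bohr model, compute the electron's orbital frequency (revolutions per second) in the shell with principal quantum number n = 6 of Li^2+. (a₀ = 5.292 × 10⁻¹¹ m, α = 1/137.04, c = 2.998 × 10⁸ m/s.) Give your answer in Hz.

r = n²a₀/Z = 6.350 × 10⁻¹⁰ m, v = Zαc/n = 1.094 × 10⁶ m/s
f = v/(2πr) = 2.741 × 10¹⁴ Hz

2.741 × 10¹⁴ Hz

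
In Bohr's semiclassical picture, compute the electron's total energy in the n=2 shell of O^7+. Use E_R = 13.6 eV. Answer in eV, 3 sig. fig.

-218 eV

E_n = −E_R·Z²/n² = −13.6 × 8²/2² = -218 eV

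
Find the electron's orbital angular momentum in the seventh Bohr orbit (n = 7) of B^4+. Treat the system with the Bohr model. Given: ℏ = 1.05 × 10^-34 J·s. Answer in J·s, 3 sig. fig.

L_n = nℏ = 7 × 1.05 × 10^-34 = 7.35 × 10^-34 J·s

7.35 × 10^-34 J·s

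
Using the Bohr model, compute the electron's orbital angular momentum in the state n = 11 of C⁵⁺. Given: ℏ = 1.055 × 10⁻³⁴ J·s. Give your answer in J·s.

1.160 × 10⁻³³ J·s

L_n = nℏ = 11 × 1.055 × 10⁻³⁴ = 1.160 × 10⁻³³ J·s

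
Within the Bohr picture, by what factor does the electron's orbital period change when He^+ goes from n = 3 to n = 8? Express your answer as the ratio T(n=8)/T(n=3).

512/27

T ∝ Z^-2 · n^3; with Z fixed, T ∝ n^3.
T(n=8)/T(n=3) = (8/3)^3 = 512/27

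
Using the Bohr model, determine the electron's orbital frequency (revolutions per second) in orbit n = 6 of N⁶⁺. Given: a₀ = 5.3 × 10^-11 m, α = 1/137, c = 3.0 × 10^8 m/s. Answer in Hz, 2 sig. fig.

r = n²a₀/Z = 2.7 × 10^-10 m, v = Zαc/n = 2.6 × 10^6 m/s
f = v/(2πr) = 1.5 × 10^15 Hz

1.5 × 10^15 Hz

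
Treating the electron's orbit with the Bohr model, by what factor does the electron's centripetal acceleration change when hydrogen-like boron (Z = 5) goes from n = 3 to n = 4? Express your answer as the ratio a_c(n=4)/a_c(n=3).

a_c ∝ Z^3 · n^-4; with Z fixed, a_c ∝ n^-4.
a_c(n=4)/a_c(n=3) = (4/3)^-4 = 81/256

81/256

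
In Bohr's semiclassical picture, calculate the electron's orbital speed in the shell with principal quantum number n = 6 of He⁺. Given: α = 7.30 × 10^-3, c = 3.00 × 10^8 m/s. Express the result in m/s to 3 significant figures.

7.30 × 10^5 m/s

v_n = Zαc/n = 2 × 0.00730 × 3.00 × 10^8 / 6
    = 7.30 × 10^5 m/s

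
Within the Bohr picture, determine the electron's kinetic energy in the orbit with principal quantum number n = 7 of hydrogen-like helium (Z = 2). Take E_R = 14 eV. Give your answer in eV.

1.1 eV

For a Coulomb orbit the virial theorem gives K = −E_n.
E_n = −E_R·Z²/n², so K = E_R·Z²/n² = 14 × 2²/7² = 1.1 eV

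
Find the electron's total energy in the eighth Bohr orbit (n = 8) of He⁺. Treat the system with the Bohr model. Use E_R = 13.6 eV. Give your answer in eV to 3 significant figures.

-0.850 eV

E_n = −E_R·Z²/n² = −13.6 × 2²/8² = -0.850 eV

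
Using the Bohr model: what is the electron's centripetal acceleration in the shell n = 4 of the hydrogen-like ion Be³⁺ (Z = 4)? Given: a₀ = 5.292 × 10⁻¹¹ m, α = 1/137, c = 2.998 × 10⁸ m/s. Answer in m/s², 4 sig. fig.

r = n²a₀/Z = 2.117 × 10⁻¹⁰ m, v = Zαc/n = 2.188 × 10⁶ m/s
a = v²/r = (2.188 × 10⁶)² / 2.117 × 10⁻¹⁰ = 2.262 × 10²² m/s²

2.262 × 10²² m/s²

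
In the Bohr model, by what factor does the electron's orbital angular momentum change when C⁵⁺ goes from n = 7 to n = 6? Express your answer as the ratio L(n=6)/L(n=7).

L = nℏ depends only on n, so L ∝ n.
L(n=6)/L(n=7) = (6/7)^1 = 6/7

6/7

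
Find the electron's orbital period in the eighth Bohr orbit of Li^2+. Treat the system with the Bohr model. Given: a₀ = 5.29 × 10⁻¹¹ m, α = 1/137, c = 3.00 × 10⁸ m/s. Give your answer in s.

r = n²a₀/Z = 8²·5.29 × 10⁻¹¹/3 = 1.13 × 10⁻⁹ m
v = Zαc/n = 3·0.00730·3.00 × 10⁸/8 = 8.21 × 10⁵ m/s
T = 2πr/v = 8.63 × 10⁻¹⁵ s

8.63 × 10⁻¹⁵ s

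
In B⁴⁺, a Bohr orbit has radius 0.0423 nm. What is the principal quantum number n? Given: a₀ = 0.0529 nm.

r_n = n²a₀/Z ⇒ n² = rZ/a₀ = 0.0423 × 5 / 0.0529 ≈ 4.00
n = 2

2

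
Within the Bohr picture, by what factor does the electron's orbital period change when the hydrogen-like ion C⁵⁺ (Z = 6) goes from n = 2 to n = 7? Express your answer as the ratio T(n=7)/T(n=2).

T ∝ Z^-2 · n^3; with Z fixed, T ∝ n^3.
T(n=7)/T(n=2) = (7/2)^3 = 343/8

343/8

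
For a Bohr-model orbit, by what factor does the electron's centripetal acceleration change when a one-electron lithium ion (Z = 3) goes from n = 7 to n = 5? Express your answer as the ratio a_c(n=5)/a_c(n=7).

a_c ∝ Z^3 · n^-4; with Z fixed, a_c ∝ n^-4.
a_c(n=5)/a_c(n=7) = (5/7)^-4 = 2401/625

2401/625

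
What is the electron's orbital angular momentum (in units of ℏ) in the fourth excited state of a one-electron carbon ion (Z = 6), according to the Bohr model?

L_n = nℏ, so L/ℏ = n = 5.

5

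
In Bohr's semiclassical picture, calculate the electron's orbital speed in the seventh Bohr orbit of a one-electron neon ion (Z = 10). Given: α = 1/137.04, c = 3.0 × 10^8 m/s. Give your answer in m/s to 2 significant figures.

v_n = Zαc/n = 10 × 0.0073 × 3.0 × 10^8 / 7
    = 3.1 × 10^6 m/s

3.1 × 10^6 m/s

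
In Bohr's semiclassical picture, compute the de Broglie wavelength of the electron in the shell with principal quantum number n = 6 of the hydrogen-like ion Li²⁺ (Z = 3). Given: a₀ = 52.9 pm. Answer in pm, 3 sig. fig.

665 pm

The Bohr quantisation condition is nλ = 2πr_n.
r_n = n²a₀/Z = 635 pm
λ = 2πr_n/n = 2π·635/6 = 665 pm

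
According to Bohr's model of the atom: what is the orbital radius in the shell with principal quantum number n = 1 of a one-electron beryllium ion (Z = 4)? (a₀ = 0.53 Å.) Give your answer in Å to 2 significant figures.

r_n = n²a₀/Z = 1² × 0.53 / 4
    = 1 × 0.53 / 4 = 0.13 Å

0.13 Å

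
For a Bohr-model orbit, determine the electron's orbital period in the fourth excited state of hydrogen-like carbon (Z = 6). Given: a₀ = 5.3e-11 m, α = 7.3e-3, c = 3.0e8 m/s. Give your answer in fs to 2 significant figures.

0.53 fs

r = n²a₀/Z = 5²·5.3e-11/6 = 2.2e-10 m
v = Zαc/n = 6·0.0073·3.0e8/5 = 2.6e6 m/s
T = 2πr/v = 5.3e-16 s = 0.53 fs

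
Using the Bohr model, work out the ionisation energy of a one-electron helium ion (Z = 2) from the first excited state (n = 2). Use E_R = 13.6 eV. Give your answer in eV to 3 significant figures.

13.6 eV

E_n = −E_R·Z²/n² = −13.6 × 2²/2² eV = -13.6 eV
Ionisation energy = −E_n = 13.6 eV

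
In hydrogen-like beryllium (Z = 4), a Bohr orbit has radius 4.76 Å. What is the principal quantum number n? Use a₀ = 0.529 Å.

r_n = n²a₀/Z ⇒ n² = rZ/a₀ = 4.76 × 4 / 0.529 ≈ 35.99
n = 6

6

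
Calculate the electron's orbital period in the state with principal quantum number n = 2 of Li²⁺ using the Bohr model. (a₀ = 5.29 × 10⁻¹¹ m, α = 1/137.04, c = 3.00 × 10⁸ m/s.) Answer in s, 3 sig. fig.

r = n²a₀/Z = 2²·5.29 × 10⁻¹¹/3 = 7.05 × 10⁻¹¹ m
v = Zαc/n = 3·0.00730·3.00 × 10⁸/2 = 3.28 × 10⁶ m/s
T = 2πr/v = 1.35 × 10⁻¹⁶ s

1.35 × 10⁻¹⁶ s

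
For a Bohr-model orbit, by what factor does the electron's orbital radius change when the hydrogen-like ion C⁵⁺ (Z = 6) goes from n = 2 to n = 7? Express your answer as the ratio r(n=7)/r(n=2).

49/4

r ∝ Z^-1 · n^2; with Z fixed, r ∝ n^2.
r(n=7)/r(n=2) = (7/2)^2 = 49/4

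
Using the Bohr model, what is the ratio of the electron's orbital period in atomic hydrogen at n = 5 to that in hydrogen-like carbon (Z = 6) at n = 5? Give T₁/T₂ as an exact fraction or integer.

36

T ∝ Z^-2 · n^3
T₁/T₂ = (1/6)^-2 · (5/5)^3 = 36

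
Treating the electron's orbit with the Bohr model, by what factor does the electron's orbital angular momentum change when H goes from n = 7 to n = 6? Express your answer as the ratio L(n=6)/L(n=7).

L = nℏ depends only on n, so L ∝ n.
L(n=6)/L(n=7) = (6/7)^1 = 6/7

6/7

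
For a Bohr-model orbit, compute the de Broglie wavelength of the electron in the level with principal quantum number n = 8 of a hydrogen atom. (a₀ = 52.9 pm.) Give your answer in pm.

The Bohr quantisation condition is nλ = 2πr_n.
r_n = n²a₀/Z = 3390 pm
λ = 2πr_n/n = 2π·3390/8 = 2660 pm

2660 pm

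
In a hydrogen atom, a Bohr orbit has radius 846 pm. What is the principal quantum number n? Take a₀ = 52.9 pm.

4

r_n = n²a₀/Z ⇒ n² = rZ/a₀ = 846 × 1 / 52.9 ≈ 15.99
n = 4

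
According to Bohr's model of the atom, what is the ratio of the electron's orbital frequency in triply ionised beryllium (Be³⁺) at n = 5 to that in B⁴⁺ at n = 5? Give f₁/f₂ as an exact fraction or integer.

f ∝ Z^2 · n^-3
f₁/f₂ = (4/5)^2 · (5/5)^-3 = 16/25

16/25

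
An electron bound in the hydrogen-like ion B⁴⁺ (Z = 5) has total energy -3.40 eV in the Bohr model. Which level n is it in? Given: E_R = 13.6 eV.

E_n = −E_R Z²/n² ⇒ n² = E_R Z²/(−E_n) = 13.6 × 5² / 3.40 ≈ 100.00
n = 10

10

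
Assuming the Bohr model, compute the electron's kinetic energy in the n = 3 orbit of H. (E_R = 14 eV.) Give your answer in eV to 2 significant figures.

For a Coulomb orbit the virial theorem gives K = −E_n.
E_n = −E_R·Z²/n², so K = E_R·Z²/n² = 14 × 1²/3² = 1.6 eV

1.6 eV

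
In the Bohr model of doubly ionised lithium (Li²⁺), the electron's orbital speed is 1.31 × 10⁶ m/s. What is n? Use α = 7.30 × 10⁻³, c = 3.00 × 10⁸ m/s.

5

v_n = Zαc/n ⇒ n = Zαc/v = 3 × 0.00730 × 3.00 × 10⁸ / 1.31 × 10⁶ ≈ 5.02
n = 5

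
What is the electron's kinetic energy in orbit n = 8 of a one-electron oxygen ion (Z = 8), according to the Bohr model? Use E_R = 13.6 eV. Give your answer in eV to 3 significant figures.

13.6 eV

For a Coulomb orbit the virial theorem gives K = −E_n.
E_n = −E_R·Z²/n², so K = E_R·Z²/n² = 13.6 × 8²/8² = 13.6 eV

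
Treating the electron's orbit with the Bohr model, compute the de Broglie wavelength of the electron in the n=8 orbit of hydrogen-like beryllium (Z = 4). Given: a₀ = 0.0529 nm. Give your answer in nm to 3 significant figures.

0.665 nm

The Bohr quantisation condition is nλ = 2πr_n.
r_n = n²a₀/Z = 0.846 nm
λ = 2πr_n/n = 2π·0.846/8 = 0.665 nm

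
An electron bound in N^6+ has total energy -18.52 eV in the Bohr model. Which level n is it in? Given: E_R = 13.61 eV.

6

E_n = −E_R Z²/n² ⇒ n² = E_R Z²/(−E_n) = 13.61 × 7² / 18.52 ≈ 36.01
n = 6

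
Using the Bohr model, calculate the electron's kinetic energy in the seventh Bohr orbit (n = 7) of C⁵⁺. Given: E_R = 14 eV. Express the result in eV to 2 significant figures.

10 eV

For a Coulomb orbit the virial theorem gives K = −E_n.
E_n = −E_R·Z²/n², so K = E_R·Z²/n² = 14 × 6²/7² = 10 eV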